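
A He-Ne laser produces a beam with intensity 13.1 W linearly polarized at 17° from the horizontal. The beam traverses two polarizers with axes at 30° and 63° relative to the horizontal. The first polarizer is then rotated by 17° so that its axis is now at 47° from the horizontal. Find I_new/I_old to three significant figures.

I_new/I_old ≈ 1.04

Before rotation:
I₁ = I₀ cos²(30° − 17°) = I₀ cos²(13°) = 0.9494 I₀.
I₂ = I₁ cos²(63° − 30°) = 0.9494 I₀ · cos²(33°) = 0.6678 I₀.
After rotation:
I₁ = I₀ cos²(47° − 17°) = I₀ cos²(30°) = 0.75 I₀.
I₂ = I₁ cos²(63° − 47°) = 0.75 I₀ · cos²(16°) = 0.693 I₀.
Ratio = 0.693 / 0.6678 = 1.038.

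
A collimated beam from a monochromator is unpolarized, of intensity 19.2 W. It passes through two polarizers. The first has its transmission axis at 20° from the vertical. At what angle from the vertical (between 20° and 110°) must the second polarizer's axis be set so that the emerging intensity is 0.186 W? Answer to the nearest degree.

Unpolarized light through the first polarizer → I₁ = ½ I₀, now polarized at 20°.
Target fraction: 0.186 / 19.2 W = 0.009687 of I₀.
Need I₂/I₀ = 0.009687, so cos²(θ − 20°) = 0.009687 / 0.5 = 0.01937.
θ − 20° = arccos(√0.01937) = 82.0°, giving θ ≈ 20 + 82.0 = 102.0°.

θ ≈ 102°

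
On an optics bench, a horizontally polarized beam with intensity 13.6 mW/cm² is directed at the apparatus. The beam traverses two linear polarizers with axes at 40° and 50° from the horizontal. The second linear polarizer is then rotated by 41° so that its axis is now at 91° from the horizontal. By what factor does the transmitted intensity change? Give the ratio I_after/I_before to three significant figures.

I_new/I_old ≈ 0.408

Before rotation:
I₁ = I₀ cos²(40° − 0°) = I₀ cos²(40°) = 0.5868 I₀.
I₂ = I₁ cos²(50° − 40°) = 0.5868 I₀ · cos²(10°) = 0.5691 I₀.
After rotation:
I₁ = I₀ cos²(40° − 0°) = I₀ cos²(40°) = 0.5868 I₀.
I₂ = I₁ cos²(91° − 40°) = 0.5868 I₀ · cos²(51°) = 0.2324 I₀.
Ratio = 0.2324 / 0.5691 = 0.4084.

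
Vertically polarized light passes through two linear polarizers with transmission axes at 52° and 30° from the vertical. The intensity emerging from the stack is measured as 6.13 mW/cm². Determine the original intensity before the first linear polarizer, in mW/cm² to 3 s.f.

I₀ ≈ 18.8 mW/cm²

By Malus's law, I₁ = I₀ cos²(52° − 0°) = I₀ cos²(52°) = 0.379 I₀.
I₂ = I₁ cos²(30° − 52°) = 0.379 I₀ · cos²(22°) = 0.3258 I₀.
So 6.13 mW/cm² = 0.3258 I₀, giving I₀ = 6.13/0.3258 = 18.81 mW/cm².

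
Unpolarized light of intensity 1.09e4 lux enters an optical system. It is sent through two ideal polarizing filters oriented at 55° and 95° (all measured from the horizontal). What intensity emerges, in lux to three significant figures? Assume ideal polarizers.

Unpolarized light through the first polarizer → I₁ = 1.09e4 lux/2 = 5450 lux, polarized at 55°.
I₂ = I₁ · cos²(40°) = 5450 · 0.5868 = 3198 lux.

I ≈ 3200 lux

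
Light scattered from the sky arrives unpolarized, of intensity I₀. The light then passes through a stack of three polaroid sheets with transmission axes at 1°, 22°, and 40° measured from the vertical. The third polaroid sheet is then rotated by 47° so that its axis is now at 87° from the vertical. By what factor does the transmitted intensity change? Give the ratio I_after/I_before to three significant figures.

Before rotation:
Unpolarized light through the first polarizer → I₁ = ½ I₀, now polarized at 1°.
I₂ = I₁ cos²(22° − 1°) = 0.5 I₀ · cos²(21°) = 0.4358 I₀.
I₃ = I₂ cos²(40° − 22°) = 0.4358 I₀ · cos²(18°) = 0.3942 I₀.
After rotation:
Unpolarized light through the first polarizer → I₁ = ½ I₀, now polarized at 1°.
I₂ = I₁ cos²(22° − 1°) = 0.5 I₀ · cos²(21°) = 0.4358 I₀.
I₃ = I₂ cos²(87° − 22°) = 0.4358 I₀ · cos²(65°) = 0.07783 I₀.
Ratio = 0.07783 / 0.3942 = 0.1975.

I_new/I_old ≈ 0.197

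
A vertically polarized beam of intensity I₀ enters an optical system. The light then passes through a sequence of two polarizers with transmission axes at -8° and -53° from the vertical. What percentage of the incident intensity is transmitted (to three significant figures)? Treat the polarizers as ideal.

≈ 49.0%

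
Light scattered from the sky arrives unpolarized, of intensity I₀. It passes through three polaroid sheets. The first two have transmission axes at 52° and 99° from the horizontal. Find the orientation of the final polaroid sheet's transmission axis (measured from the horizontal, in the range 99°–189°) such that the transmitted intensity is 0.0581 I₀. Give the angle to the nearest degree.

Unpolarized light through the first polarizer → I₁ = ½ I₀, now polarized at 52°.
I₂ = I₁ cos²(99° − 52°) = 0.5 I₀ · cos²(47°) = 0.2326 I₀.
Need I₃/I₀ = 0.0581, so cos²(θ − 99°) = 0.0581 / 0.2326 = 0.2498.
θ − 99° = arccos(√0.2498) = 60.0°, giving θ ≈ 99 + 60.0 = 159.0°.

θ ≈ 159°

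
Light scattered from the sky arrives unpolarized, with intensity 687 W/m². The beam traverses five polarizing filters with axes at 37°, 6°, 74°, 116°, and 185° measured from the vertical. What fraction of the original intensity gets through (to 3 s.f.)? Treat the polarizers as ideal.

Unpolarized light through the first polarizer → I₁ = 687 W/m²/2 = 343.5 W/m², polarized at 37°.
I₂ = I₁ · cos²(31°) = 343.5 · 0.7347 = 252.4 W/m².
I₃ = I₂ · cos²(68°) = 252.4 · 0.1403 = 35.42 W/m².
I₄ = I₃ · cos²(42°) = 35.42 · 0.5523 = 19.56 W/m².
I₅ = I₄ · cos²(69°) = 19.56 · 0.1284 = 2.512 W/m².
Transmitted fraction = 0.003656.

I/I₀ ≈ 0.00366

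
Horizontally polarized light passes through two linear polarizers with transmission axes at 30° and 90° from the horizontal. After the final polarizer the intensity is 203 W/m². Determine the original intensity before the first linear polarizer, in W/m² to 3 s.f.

I₀ ≈ 1080 W/m²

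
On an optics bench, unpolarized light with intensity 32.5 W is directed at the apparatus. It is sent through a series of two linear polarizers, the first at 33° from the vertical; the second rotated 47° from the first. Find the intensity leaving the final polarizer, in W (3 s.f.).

I ≈ 7.56 W

Unpolarized light through the first polarizer → I₁ = 32.5 W/2 = 16.25 W, polarized at 33°.
I₂ = I₁ · cos²(47°) = 16.25 · 0.4651 = 7.558 W.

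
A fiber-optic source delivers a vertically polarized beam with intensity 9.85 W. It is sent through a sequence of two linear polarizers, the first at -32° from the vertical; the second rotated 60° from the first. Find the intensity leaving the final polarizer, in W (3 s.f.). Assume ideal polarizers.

I₁ = 9.85 W · cos²(32°) = 7.084 W.
I₂ = I₁ · cos²(60°) = 7.084 · 0.25 = 1.771 W.

I ≈ 1.77 W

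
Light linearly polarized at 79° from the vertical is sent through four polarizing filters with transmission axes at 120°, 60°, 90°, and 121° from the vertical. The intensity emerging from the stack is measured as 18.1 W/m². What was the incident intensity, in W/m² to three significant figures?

I₁ = I₀ cos²(120° − 79°) = I₀ cos²(41°) = 0.5696 I₀.
I₂ = I₁ cos²(60° − 120°) = 0.5696 I₀ · cos²(60°) = 0.1424 I₀.
I₃ = I₂ cos²(90° − 60°) = 0.1424 I₀ · cos²(30°) = 0.1068 I₀.
I₄ = I₃ cos²(121° − 90°) = 0.1068 I₀ · cos²(31°) = 0.07847 I₀.
So 18.1 W/m² = 0.07847 I₀, giving I₀ = 18.1/0.07847 = 230.7 W/m².

I₀ ≈ 231 W/m²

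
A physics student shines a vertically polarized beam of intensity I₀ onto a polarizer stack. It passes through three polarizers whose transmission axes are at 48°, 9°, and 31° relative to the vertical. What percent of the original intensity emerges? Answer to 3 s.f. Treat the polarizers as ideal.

≈ 23.2%

By Malus's law, I₁ = I₀ cos²(48° − 0°) = I₀ cos²(48°) = 0.4477 I₀.
I₂ = I₁ cos²(9° − 48°) = 0.4477 I₀ · cos²(39°) = 0.2704 I₀.
I₃ = I₂ cos²(31° − 9°) = 0.2704 I₀ · cos²(22°) = 0.2325 I₀.
That is 23.25% of the incident intensity.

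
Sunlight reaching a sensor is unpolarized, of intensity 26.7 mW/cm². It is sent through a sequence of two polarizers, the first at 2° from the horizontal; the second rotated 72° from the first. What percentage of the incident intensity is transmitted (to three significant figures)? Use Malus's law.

≈ 4.77%

Unpolarized light through the first polarizer → I₁ = 26.7 mW/cm²/2 = 13.35 mW/cm², polarized at 2°.
I₂ = I₁ · cos²(72°) = 13.35 · 0.09549 = 1.275 mW/cm².
That is 4.775% of the incident intensity.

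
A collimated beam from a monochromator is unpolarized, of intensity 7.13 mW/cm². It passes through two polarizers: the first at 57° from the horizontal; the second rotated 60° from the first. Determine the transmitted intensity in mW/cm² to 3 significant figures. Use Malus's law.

Unpolarized light through the first polarizer → I₁ = 7.13 mW/cm²/2 = 3.565 mW/cm², polarized at 57°.
I₂ = I₁ · cos²(60°) = 3.565 · 0.25 = 0.8913 mW/cm².

I ≈ 0.891 mW/cm²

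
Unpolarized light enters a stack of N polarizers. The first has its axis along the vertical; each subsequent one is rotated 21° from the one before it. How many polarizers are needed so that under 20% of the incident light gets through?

N = 8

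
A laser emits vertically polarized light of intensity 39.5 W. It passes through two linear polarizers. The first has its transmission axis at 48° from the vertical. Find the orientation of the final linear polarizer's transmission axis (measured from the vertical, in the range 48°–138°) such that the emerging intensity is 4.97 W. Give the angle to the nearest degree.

I₁ = I₀ cos²(48° − 0°) = I₀ cos²(48°) = 0.4477 I₀.
Target fraction: 4.97 / 39.5 W = 0.1258 of I₀.
Need I₂/I₀ = 0.1258, so cos²(θ − 48°) = 0.1258 / 0.4477 = 0.281.
θ − 48° = arccos(√0.281) = 58.0°, giving θ ≈ 48 + 58.0 = 106.0°.

θ ≈ 106°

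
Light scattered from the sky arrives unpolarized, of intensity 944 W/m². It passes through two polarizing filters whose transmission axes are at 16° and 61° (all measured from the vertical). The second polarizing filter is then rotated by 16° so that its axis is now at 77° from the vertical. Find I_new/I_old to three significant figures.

Before rotation:
Unpolarized light through the first polarizer → I₁ = ½ I₀, now polarized at 16°.
I₂ = I₁ cos²(61° − 16°) = 0.5 I₀ · cos²(45°) = 0.25 I₀.
After rotation:
Unpolarized light through the first polarizer → I₁ = ½ I₀, now polarized at 16°.
I₂ = I₁ cos²(77° − 16°) = 0.5 I₀ · cos²(61°) = 0.1175 I₀.
Ratio = 0.1175 / 0.25 = 0.4701.

I_new/I_old ≈ 0.470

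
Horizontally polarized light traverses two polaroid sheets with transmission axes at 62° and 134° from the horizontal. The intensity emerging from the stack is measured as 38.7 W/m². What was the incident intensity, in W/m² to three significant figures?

I₀ ≈ 1840 W/m²

I₁ = I₀ cos²(62° − 0°) = I₀ cos²(62°) = 0.2204 I₀.
I₂ = I₁ cos²(134° − 62°) = 0.2204 I₀ · cos²(72°) = 0.02105 I₀.
So 38.7 W/m² = 0.02105 I₀, giving I₀ = 38.7/0.02105 = 1839 W/m².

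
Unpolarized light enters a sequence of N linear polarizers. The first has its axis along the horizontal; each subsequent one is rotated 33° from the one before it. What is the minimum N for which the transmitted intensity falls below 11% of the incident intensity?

N = 6

First polarizer halves the unpolarized light: factor 1/2.
Each further stage multiplies by cos²(33°) = 0.7034.
After N polarizers: T = 0.5·0.7034^(N−1). Require T < 0.11 ⇒ N−1 > ln(0.11/0.5)/ln(0.7034) = 4.30, so N−1 ≥ 5 and N = 6.
Check: N=6 gives T = 0.08608 < 0.11; N=5 gives T = 0.1224.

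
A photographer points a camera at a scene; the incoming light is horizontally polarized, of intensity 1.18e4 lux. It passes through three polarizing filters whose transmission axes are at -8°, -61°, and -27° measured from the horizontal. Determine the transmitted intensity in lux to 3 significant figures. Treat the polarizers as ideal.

I ≈ 2880 lux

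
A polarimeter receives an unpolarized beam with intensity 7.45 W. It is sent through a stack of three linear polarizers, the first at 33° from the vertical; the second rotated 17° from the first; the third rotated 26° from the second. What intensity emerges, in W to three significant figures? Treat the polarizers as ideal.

I ≈ 2.75 W

Unpolarized light through the first polarizer → I₁ = 7.45 W/2 = 3.725 W, polarized at 33°.
I₂ = I₁ · cos²(17°) = 3.725 · 0.9145 = 3.407 W.
I₃ = I₂ · cos²(26°) = 3.407 · 0.8078 = 2.752 W.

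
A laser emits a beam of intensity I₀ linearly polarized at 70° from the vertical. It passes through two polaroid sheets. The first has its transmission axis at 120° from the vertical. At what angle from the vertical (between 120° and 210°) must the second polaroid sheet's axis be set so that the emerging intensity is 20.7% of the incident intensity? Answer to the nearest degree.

θ ≈ 165°

By Malus's law, I₁ = I₀ cos²(120° − 70°) = I₀ cos²(50°) = 0.4132 I₀.
Need I₂/I₀ = 0.207, so cos²(θ − 120°) = 0.207 / 0.4132 = 0.501.
θ − 120° = arccos(√0.501) = 44.9°, giving θ ≈ 120 + 44.9 = 164.9°.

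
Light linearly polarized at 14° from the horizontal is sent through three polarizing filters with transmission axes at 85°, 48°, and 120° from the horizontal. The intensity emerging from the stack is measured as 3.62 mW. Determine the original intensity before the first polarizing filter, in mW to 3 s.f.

By Malus's law, I₁ = I₀ cos²(85° − 14°) = I₀ cos²(71°) = 0.106 I₀.
I₂ = I₁ cos²(48° − 85°) = 0.106 I₀ · cos²(37°) = 0.06761 I₀.
I₃ = I₂ cos²(120° − 48°) = 0.06761 I₀ · cos²(72°) = 0.006456 I₀.
So 3.62 mW = 0.006456 I₀, giving I₀ = 3.62/0.006456 = 560.7 mW.

I₀ ≈ 561 mW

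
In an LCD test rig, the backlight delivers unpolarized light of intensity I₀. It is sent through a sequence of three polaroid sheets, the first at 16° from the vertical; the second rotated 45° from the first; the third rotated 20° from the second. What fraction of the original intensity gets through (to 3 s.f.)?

Unpolarized light through the first polarizer → I₁ = ½ I₀, now polarized at 16°.
I₂ = I₁ cos²(45°) = 0.5 · 0.5 I₀ = 0.25 I₀.
I₃ = I₂ cos²(20°) = 0.25 · 0.883 I₀ = 0.2208 I₀.
Transmitted fraction = 0.2208.

≈ 0.221 I₀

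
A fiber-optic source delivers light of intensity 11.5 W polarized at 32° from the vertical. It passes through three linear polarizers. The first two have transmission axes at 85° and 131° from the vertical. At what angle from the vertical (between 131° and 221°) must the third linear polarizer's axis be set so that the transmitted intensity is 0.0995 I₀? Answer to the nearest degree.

θ ≈ 172°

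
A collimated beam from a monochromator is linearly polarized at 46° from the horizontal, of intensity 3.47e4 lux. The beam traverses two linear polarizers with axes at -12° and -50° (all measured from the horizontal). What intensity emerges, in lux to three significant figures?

I₁ = 3.47e4 lux · cos²(58°) = 9744 lux.
I₂ = I₁ · cos²(38°) = 9744 · 0.621 = 6051 lux.

I ≈ 6050 lux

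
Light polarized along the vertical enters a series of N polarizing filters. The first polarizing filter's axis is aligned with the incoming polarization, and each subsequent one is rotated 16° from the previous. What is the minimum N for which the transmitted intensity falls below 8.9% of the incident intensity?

First polarizer is aligned with the polarization: full transmission.
Each further stage multiplies by cos²(16°) = 0.924.
After N polarizers: T = 0.924^(N−1). Require T < 0.089 ⇒ N−1 > ln(0.089)/ln(0.924) = 30.62, so N−1 ≥ 31 and N = 32.
Check: N=32 gives T = 0.08633 < 0.089; N=31 gives T = 0.09343.

N = 32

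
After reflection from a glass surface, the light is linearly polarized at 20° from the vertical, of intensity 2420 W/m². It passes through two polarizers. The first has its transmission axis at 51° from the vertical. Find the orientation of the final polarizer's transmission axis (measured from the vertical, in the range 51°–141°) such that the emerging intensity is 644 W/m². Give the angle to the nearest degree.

By Malus's law, I₁ = I₀ cos²(51° − 20°) = I₀ cos²(31°) = 0.7347 I₀.
Target fraction: 644 / 2420 W/m² = 0.2661 of I₀.
Need I₂/I₀ = 0.2661, so cos²(θ − 51°) = 0.2661 / 0.7347 = 0.3622.
θ − 51° = arccos(√0.3622) = 53.0°, giving θ ≈ 51 + 53.0 = 104.0°.

θ ≈ 104°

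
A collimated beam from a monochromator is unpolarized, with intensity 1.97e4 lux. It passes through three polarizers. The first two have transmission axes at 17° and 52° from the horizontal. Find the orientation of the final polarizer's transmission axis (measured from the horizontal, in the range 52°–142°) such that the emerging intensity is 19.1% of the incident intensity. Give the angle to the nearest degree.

θ ≈ 93°

Unpolarized light through the first polarizer → I₁ = ½ I₀, now polarized at 17°.
I₂ = I₁ cos²(52° − 17°) = 0.5 I₀ · cos²(35°) = 0.3355 I₀.
Need I₃/I₀ = 0.191, so cos²(θ − 52°) = 0.191 / 0.3355 = 0.5693.
θ − 52° = arccos(√0.5693) = 41.0°, giving θ ≈ 52 + 41.0 = 93.0°.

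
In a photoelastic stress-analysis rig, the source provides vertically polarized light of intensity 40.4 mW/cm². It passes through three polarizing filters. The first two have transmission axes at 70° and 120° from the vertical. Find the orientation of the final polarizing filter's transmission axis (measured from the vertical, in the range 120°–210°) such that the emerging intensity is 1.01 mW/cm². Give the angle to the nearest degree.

I₁ = I₀ cos²(70° − 0°) = I₀ cos²(70°) = 0.117 I₀.
I₂ = I₁ cos²(120° − 70°) = 0.117 I₀ · cos²(50°) = 0.04833 I₀.
Target fraction: 1.01 / 40.4 mW/cm² = 0.025 of I₀.
Need I₃/I₀ = 0.025, so cos²(θ − 120°) = 0.025 / 0.04833 = 0.5173.
θ − 120° = arccos(√0.5173) = 44.0°, giving θ ≈ 120 + 44.0 = 164.0°.

θ ≈ 164°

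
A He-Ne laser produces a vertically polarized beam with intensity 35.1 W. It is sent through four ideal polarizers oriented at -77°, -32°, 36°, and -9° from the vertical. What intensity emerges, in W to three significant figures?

I ≈ 0.0623 W

I₁ = 35.1 W · cos²(77°) = 1.776 W.
I₂ = I₁ · cos²(45°) = 1.776 · 0.5 = 0.8881 W.
I₃ = I₂ · cos²(68°) = 0.8881 · 0.1403 = 0.1246 W.
I₄ = I₃ · cos²(45°) = 0.1246 · 0.5 = 0.06231 W.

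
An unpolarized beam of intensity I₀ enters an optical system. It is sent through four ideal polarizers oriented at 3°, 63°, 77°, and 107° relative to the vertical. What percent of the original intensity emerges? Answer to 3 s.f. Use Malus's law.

Unpolarized light through the first polarizer → I₁ = ½ I₀, now polarized at 3°.
I₂ = I₁ cos²(63° − 3°) = 0.5 I₀ · cos²(60°) = 0.125 I₀.
I₃ = I₂ cos²(77° − 63°) = 0.125 I₀ · cos²(14°) = 0.1177 I₀.
I₄ = I₃ cos²(107° − 77°) = 0.1177 I₀ · cos²(30°) = 0.08826 I₀.
That is 8.826% of the incident intensity.

≈ 8.83%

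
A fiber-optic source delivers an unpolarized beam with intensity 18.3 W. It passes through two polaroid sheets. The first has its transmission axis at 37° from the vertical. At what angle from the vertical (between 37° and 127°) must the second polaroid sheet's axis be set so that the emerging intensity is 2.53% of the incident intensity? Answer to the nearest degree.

Unpolarized light through the first polarizer → I₁ = ½ I₀, now polarized at 37°.
Need I₂/I₀ = 0.0253, so cos²(θ − 37°) = 0.0253 / 0.5 = 0.0506.
θ − 37° = arccos(√0.0506) = 77.0°, giving θ ≈ 37 + 77.0 = 114.0°.

θ ≈ 114°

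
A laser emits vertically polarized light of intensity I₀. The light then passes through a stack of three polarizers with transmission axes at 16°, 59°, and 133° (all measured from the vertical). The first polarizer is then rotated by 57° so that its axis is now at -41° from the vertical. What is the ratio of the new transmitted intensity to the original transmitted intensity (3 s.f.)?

Before rotation:
By Malus's law, I₁ = I₀ cos²(16° − 0°) = I₀ cos²(16°) = 0.924 I₀.
I₂ = I₁ cos²(59° − 16°) = 0.924 I₀ · cos²(43°) = 0.4942 I₀.
I₃ = I₂ cos²(133° − 59°) = 0.4942 I₀ · cos²(74°) = 0.03755 I₀.
After rotation:
I₁ = I₀ cos²(-41° − 0°) = I₀ cos²(41°) = 0.5696 I₀.
Angle between axes 1 and 2: 80°. I₂ = 0.5696 I₀ · cos²(80°) = 0.01718 I₀.
I₃ = I₂ cos²(133° − 59°) = 0.01718 I₀ · cos²(74°) = 0.001305 I₀.
Ratio = 0.001305 / 0.03755 = 0.03475.

I_new/I_old ≈ 0.0348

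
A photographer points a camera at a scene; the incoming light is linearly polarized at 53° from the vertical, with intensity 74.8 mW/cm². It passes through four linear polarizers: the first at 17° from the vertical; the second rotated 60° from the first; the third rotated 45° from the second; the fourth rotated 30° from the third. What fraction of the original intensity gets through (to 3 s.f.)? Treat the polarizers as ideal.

I/I₀ ≈ 0.0614

By Malus's law, I₁ = 74.8 mW/cm² · cos²(36°) = 48.96 mW/cm².
I₂ = I₁ · cos²(60°) = 48.96 · 0.25 = 12.24 mW/cm².
I₃ = I₂ · cos²(45°) = 12.24 · 0.5 = 6.12 mW/cm².
I₄ = I₃ · cos²(30°) = 6.12 · 0.75 = 4.59 mW/cm².
Transmitted fraction = 0.06136.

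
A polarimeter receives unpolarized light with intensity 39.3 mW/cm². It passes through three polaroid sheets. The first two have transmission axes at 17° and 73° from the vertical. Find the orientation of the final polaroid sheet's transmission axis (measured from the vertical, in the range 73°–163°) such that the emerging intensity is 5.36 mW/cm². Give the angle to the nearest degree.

Unpolarized light through the first polarizer → I₁ = ½ I₀, now polarized at 17°.
I₂ = I₁ cos²(73° − 17°) = 0.5 I₀ · cos²(56°) = 0.1563 I₀.
Target fraction: 5.36 / 39.3 mW/cm² = 0.1364 of I₀.
Need I₃/I₀ = 0.1364, so cos²(θ − 73°) = 0.1364 / 0.1563 = 0.8723.
θ − 73° = arccos(√0.8723) = 20.9°, giving θ ≈ 73 + 20.9 = 93.9°.

θ ≈ 94°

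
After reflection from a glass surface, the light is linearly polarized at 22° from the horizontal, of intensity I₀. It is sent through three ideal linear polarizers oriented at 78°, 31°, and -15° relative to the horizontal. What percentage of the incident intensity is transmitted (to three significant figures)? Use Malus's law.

≈ 7.02%

By Malus's law, I₁ = I₀ cos²(78° − 22°) = I₀ cos²(56°) = 0.3127 I₀.
I₂ = I₁ cos²(31° − 78°) = 0.3127 I₀ · cos²(47°) = 0.1454 I₀.
I₃ = I₂ cos²(-15° − 31°) = 0.1454 I₀ · cos²(46°) = 0.07018 I₀.
That is 7.018% of the incident intensity.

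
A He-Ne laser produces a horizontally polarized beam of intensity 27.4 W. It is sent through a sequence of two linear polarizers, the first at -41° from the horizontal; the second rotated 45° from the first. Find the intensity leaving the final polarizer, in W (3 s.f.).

I ≈ 7.80 W

I₁ = 27.4 W · cos²(41°) = 15.61 W.
I₂ = I₁ · cos²(45°) = 15.61 · 0.5 = 7.803 W.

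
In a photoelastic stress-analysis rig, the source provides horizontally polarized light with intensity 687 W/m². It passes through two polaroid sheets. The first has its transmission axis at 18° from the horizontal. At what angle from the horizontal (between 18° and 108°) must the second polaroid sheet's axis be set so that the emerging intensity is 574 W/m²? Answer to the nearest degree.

I₁ = I₀ cos²(18° − 0°) = I₀ cos²(18°) = 0.9045 I₀.
Target fraction: 574 / 687 W/m² = 0.8355 of I₀.
Need I₂/I₀ = 0.8355, so cos²(θ − 18°) = 0.8355 / 0.9045 = 0.9237.
θ − 18° = arccos(√0.9237) = 16.0°, giving θ ≈ 18 + 16.0 = 34.0°.

θ ≈ 34°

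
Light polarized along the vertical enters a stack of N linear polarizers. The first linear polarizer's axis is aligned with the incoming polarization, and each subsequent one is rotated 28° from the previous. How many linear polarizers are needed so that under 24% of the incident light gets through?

N = 7

First polarizer is aligned with the polarization: full transmission.
Each further stage multiplies by cos²(28°) = 0.7796.
After N polarizers: T = 0.7796^(N−1). Require T < 0.24 ⇒ N−1 > ln(0.24)/ln(0.7796) = 5.73, so N−1 ≥ 6 and N = 7.
Check: N=7 gives T = 0.2245 < 0.24; N=6 gives T = 0.288.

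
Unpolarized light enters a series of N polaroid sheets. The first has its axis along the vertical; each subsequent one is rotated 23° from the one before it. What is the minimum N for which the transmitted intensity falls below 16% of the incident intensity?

First polarizer halves the unpolarized light: factor 1/2.
Each further stage multiplies by cos²(23°) = 0.8473.
After N polarizers: T = 0.5·0.8473^(N−1). Require T < 0.16 ⇒ N−1 > ln(0.16/0.5)/ln(0.8473) = 6.88, so N−1 ≥ 7 and N = 8.
Check: N=8 gives T = 0.1568 < 0.16; N=7 gives T = 0.185.

N = 8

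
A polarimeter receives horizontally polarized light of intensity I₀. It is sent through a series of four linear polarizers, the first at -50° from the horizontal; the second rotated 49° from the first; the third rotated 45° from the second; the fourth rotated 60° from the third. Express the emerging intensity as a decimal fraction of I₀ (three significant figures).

I₁ = I₀ cos²(-50° − 0°) = I₀ cos²(50°) = 0.4132 I₀.
I₂ = I₁ cos²(49°) = 0.4132 · 0.4304 I₀ = 0.1778 I₀.
I₃ = I₂ cos²(45°) = 0.1778 · 0.5 I₀ = 0.08892 I₀.
I₄ = I₃ cos²(60°) = 0.08892 · 0.25 I₀ = 0.02223 I₀.
Transmitted fraction = 0.02223.

≈ 0.0222 I₀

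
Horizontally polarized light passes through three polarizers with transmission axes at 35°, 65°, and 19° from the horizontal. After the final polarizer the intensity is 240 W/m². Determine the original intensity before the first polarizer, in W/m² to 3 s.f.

I₁ = I₀ cos²(35° − 0°) = I₀ cos²(35°) = 0.671 I₀.
I₂ = I₁ cos²(65° − 35°) = 0.671 I₀ · cos²(30°) = 0.5033 I₀.
I₃ = I₂ cos²(19° − 65°) = 0.5033 I₀ · cos²(46°) = 0.2428 I₀.
So 240 W/m² = 0.2428 I₀, giving I₀ = 240/0.2428 = 988.3 W/m².

I₀ ≈ 988 W/m²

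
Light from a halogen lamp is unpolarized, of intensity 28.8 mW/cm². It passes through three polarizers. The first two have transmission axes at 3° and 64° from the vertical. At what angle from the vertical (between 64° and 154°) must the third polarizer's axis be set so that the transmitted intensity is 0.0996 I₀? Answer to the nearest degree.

Unpolarized light through the first polarizer → I₁ = ½ I₀, now polarized at 3°.
I₂ = I₁ cos²(64° − 3°) = 0.5 I₀ · cos²(61°) = 0.1175 I₀.
Need I₃/I₀ = 0.0996, so cos²(θ − 64°) = 0.0996 / 0.1175 = 0.8475.
θ − 64° = arccos(√0.8475) = 23.0°, giving θ ≈ 64 + 23.0 = 87.0°.

θ ≈ 87°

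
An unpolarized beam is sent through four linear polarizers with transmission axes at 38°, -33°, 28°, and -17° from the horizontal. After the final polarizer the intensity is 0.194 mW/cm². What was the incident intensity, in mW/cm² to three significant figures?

I₀ ≈ 31.1 mW/cm²

Unpolarized light through the first polarizer → I₁ = ½ I₀, now polarized at 38°.
I₂ = I₁ cos²(-33° − 38°) = 0.5 I₀ · cos²(71°) = 0.053 I₀.
I₃ = I₂ cos²(28° + 33°) = 0.053 I₀ · cos²(61°) = 0.01246 I₀.
I₄ = I₃ cos²(-17° − 28°) = 0.01246 I₀ · cos²(45°) = 0.006228 I₀.
So 0.194 mW/cm² = 0.006228 I₀, giving I₀ = 0.194/0.006228 = 31.15 mW/cm².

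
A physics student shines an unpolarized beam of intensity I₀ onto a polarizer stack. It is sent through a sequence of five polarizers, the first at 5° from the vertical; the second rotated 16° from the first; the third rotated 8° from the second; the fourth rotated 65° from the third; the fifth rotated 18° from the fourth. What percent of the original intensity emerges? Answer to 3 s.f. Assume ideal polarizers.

≈ 7.32%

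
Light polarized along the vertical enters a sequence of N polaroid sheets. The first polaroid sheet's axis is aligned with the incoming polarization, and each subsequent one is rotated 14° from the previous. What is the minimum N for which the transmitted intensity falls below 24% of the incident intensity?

First polarizer is aligned with the polarization: full transmission.
Each further stage multiplies by cos²(14°) = 0.9415.
After N polarizers: T = 0.9415^(N−1). Require T < 0.24 ⇒ N−1 > ln(0.24)/ln(0.9415) = 23.66, so N−1 ≥ 24 and N = 25.
Check: N=25 gives T = 0.2352 < 0.24; N=24 gives T = 0.2498.

N = 25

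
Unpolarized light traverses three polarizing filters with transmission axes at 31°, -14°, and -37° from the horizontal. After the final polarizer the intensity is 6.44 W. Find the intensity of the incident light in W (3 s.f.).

I₀ ≈ 30.4 W

Unpolarized light through the first polarizer → I₁ = ½ I₀, now polarized at 31°.
I₂ = I₁ cos²(-14° − 31°) = 0.5 I₀ · cos²(45°) = 0.25 I₀.
I₃ = I₂ cos²(-37° + 14°) = 0.25 I₀ · cos²(23°) = 0.2118 I₀.
So 6.44 W = 0.2118 I₀, giving I₀ = 6.44/0.2118 = 30.4 W.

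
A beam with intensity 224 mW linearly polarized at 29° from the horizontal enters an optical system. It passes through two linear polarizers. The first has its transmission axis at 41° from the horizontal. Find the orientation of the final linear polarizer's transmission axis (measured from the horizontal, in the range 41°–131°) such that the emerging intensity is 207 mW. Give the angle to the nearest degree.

θ ≈ 52°

By Malus's law, I₁ = I₀ cos²(41° − 29°) = I₀ cos²(12°) = 0.9568 I₀.
Target fraction: 207 / 224 mW = 0.9241 of I₀.
Need I₂/I₀ = 0.9241, so cos²(θ − 41°) = 0.9241 / 0.9568 = 0.9659.
θ − 41° = arccos(√0.9659) = 10.6°, giving θ ≈ 41 + 10.6 = 51.6°.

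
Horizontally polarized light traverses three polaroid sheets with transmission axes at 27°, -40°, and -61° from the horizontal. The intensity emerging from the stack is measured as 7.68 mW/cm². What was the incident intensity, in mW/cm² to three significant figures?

I₀ ≈ 72.7 mW/cm²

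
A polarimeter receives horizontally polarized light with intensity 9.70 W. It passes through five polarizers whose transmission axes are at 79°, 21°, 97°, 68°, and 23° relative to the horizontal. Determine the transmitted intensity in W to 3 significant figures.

I₁ = 9.70 W · cos²(79°) = 0.3532 W.
I₂ = I₁ · cos²(58°) = 0.3532 · 0.2808 = 0.09917 W.
I₃ = I₂ · cos²(76°) = 0.09917 · 0.05853 = 0.005804 W.
I₄ = I₃ · cos²(29°) = 0.005804 · 0.765 = 0.00444 W.
I₅ = I₄ · cos²(45°) = 0.00444 · 0.5 = 0.00222 W.

I ≈ 0.00222 W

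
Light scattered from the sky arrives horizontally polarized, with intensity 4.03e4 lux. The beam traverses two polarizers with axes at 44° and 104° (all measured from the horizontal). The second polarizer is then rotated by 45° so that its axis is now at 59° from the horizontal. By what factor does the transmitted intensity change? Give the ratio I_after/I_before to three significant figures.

Before rotation:
By Malus's law, I₁ = I₀ cos²(44° − 0°) = I₀ cos²(44°) = 0.5174 I₀.
I₂ = I₁ cos²(104° − 44°) = 0.5174 I₀ · cos²(60°) = 0.1294 I₀.
After rotation:
I₁ = I₀ cos²(44° − 0°) = I₀ cos²(44°) = 0.5174 I₀.
I₂ = I₁ cos²(59° − 44°) = 0.5174 I₀ · cos²(15°) = 0.4828 I₀.
Ratio = 0.4828 / 0.1294 = 3.732.

I_new/I_old ≈ 3.73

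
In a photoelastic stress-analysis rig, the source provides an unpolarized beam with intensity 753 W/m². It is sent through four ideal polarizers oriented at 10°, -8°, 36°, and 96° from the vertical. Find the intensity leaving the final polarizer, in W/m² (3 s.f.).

I ≈ 44.1 W/m²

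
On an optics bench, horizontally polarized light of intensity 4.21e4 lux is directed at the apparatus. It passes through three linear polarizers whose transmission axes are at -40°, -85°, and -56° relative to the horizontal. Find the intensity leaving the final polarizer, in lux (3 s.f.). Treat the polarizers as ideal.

I ≈ 9450 lux

I₁ = 4.21e4 lux · cos²(40°) = 2.471e+04 lux.
I₂ = I₁ · cos²(45°) = 2.471e+04 · 0.5 = 1.235e+04 lux.
I₃ = I₂ · cos²(29°) = 1.235e+04 · 0.765 = 9449 lux.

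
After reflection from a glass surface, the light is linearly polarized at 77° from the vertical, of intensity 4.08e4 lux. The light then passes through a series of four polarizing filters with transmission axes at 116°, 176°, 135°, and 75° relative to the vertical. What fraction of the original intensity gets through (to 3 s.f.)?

I₁ = 4.08e4 lux · cos²(39°) = 2.464e+04 lux.
I₂ = I₁ · cos²(60°) = 2.464e+04 · 0.25 = 6160 lux.
I₃ = I₂ · cos²(41°) = 6160 · 0.5696 = 3509 lux.
I₄ = I₃ · cos²(60°) = 3509 · 0.25 = 877.2 lux.
Transmitted fraction = 0.0215.

I/I₀ ≈ 0.0215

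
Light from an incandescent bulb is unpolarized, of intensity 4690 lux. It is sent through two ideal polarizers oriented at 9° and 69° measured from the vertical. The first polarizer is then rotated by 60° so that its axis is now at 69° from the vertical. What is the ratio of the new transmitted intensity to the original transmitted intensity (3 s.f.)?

I_new/I_old ≈ 4.00

Before rotation:
Unpolarized light through the first polarizer → I₁ = ½ I₀, now polarized at 9°.
I₂ = I₁ cos²(69° − 9°) = 0.5 I₀ · cos²(60°) = 0.125 I₀.
After rotation:
Unpolarized light through the first polarizer → I₁ = ½ I₀, now polarized at 69°.
I₂ = I₁ cos²(69° − 69°) = 0.5 I₀ · cos²(0°) = 0.5 I₀.
Ratio = 0.5 / 0.125 = 4.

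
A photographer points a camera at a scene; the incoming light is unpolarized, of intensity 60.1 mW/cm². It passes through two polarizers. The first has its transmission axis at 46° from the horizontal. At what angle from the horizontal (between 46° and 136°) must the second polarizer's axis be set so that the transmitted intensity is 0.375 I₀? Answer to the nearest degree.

Unpolarized light through the first polarizer → I₁ = ½ I₀, now polarized at 46°.
Need I₂/I₀ = 0.375, so cos²(θ − 46°) = 0.375 / 0.5 = 0.75.
θ − 46° = arccos(√0.75) = 30.0°, giving θ ≈ 46 + 30.0 = 76.0°.

θ ≈ 76°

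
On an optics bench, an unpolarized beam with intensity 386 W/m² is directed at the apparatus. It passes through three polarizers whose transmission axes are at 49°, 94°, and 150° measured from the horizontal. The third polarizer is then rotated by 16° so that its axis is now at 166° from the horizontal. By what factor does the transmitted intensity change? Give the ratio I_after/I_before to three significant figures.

Before rotation:
Unpolarized light through the first polarizer → I₁ = ½ I₀, now polarized at 49°.
I₂ = I₁ cos²(94° − 49°) = 0.5 I₀ · cos²(45°) = 0.25 I₀.
I₃ = I₂ cos²(150° − 94°) = 0.25 I₀ · cos²(56°) = 0.07817 I₀.
After rotation:
Unpolarized light through the first polarizer → I₁ = ½ I₀, now polarized at 49°.
I₂ = I₁ cos²(94° − 49°) = 0.5 I₀ · cos²(45°) = 0.25 I₀.
I₃ = I₂ cos²(166° − 94°) = 0.25 I₀ · cos²(72°) = 0.02387 I₀.
Ratio = 0.02387 / 0.07817 = 0.3054.

I_new/I_old ≈ 0.305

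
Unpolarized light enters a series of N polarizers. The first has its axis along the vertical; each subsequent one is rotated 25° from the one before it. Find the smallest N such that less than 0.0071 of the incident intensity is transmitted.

N = 23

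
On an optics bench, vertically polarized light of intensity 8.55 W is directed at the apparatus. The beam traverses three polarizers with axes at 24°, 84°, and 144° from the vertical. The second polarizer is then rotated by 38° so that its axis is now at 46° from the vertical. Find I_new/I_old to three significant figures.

Before rotation:
I₁ = I₀ cos²(24° − 0°) = I₀ cos²(24°) = 0.8346 I₀.
I₂ = I₁ cos²(84° − 24°) = 0.8346 I₀ · cos²(60°) = 0.2086 I₀.
I₃ = I₂ cos²(144° − 84°) = 0.2086 I₀ · cos²(60°) = 0.05216 I₀.
After rotation:
I₁ = I₀ cos²(24° − 0°) = I₀ cos²(24°) = 0.8346 I₀.
I₂ = I₁ cos²(46° − 24°) = 0.8346 I₀ · cos²(22°) = 0.7175 I₀.
Angle between axes 2 and 3: 82°. I₃ = 0.7175 I₀ · cos²(82°) = 0.0139 I₀.
Ratio = 0.0139 / 0.05216 = 0.2664.

I_new/I_old ≈ 0.266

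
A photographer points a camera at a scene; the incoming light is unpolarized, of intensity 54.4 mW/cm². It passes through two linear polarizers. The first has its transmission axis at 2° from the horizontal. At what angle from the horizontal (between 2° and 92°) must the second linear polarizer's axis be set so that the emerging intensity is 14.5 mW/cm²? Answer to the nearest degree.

θ ≈ 45°

Unpolarized light through the first polarizer → I₁ = ½ I₀, now polarized at 2°.
Target fraction: 14.5 / 54.4 mW/cm² = 0.2665 of I₀.
Need I₂/I₀ = 0.2665, so cos²(θ − 2°) = 0.2665 / 0.5 = 0.5331.
θ − 2° = arccos(√0.5331) = 43.1°, giving θ ≈ 2 + 43.1 = 45.1°.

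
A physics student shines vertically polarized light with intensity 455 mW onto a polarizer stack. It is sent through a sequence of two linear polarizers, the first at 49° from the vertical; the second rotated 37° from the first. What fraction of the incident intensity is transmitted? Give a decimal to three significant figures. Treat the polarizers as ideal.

I/I₀ ≈ 0.275

I₁ = 455 mW · cos²(49°) = 195.8 mW.
I₂ = I₁ · cos²(37°) = 195.8 · 0.6378 = 124.9 mW.
Transmitted fraction = 0.2745.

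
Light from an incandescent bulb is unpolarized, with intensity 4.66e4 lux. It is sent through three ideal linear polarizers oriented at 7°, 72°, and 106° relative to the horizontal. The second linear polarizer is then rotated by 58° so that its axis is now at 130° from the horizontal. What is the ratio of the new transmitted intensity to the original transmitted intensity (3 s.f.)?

I_new/I_old ≈ 2.02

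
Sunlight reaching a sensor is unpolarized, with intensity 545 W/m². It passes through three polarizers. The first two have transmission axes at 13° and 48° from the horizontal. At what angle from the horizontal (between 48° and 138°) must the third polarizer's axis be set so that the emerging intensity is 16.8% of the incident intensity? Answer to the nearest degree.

θ ≈ 93°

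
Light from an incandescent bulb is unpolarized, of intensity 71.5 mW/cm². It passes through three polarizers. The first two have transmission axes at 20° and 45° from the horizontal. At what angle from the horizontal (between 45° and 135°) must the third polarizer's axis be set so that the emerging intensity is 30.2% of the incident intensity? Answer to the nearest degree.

θ ≈ 76°

Unpolarized light through the first polarizer → I₁ = ½ I₀, now polarized at 20°.
I₂ = I₁ cos²(45° − 20°) = 0.5 I₀ · cos²(25°) = 0.4107 I₀.
Need I₃/I₀ = 0.302, so cos²(θ − 45°) = 0.302 / 0.4107 = 0.7353.
θ − 45° = arccos(√0.7353) = 31.0°, giving θ ≈ 45 + 31.0 = 76.0°.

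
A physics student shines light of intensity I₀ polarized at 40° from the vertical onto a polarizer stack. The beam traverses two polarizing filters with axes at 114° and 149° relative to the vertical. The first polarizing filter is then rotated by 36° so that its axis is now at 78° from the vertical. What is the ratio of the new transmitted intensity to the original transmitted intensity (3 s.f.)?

I_new/I_old ≈ 1.29

Before rotation:
I₁ = I₀ cos²(114° − 40°) = I₀ cos²(74°) = 0.07598 I₀.
I₂ = I₁ cos²(149° − 114°) = 0.07598 I₀ · cos²(35°) = 0.05098 I₀.
After rotation:
I₁ = I₀ cos²(78° − 40°) = I₀ cos²(38°) = 0.621 I₀.
I₂ = I₁ cos²(149° − 78°) = 0.621 I₀ · cos²(71°) = 0.06582 I₀.
Ratio = 0.06582 / 0.05098 = 1.291.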